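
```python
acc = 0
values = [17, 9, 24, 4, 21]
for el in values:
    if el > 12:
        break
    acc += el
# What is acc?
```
Trace:
  acc=0
  acc=0, el=17

Final answer: 0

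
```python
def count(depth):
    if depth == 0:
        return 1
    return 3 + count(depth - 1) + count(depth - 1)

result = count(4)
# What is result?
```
Call trace (a repeated sub-call is expanded the first time; later identical calls just restate its return value):
count(depth=4)
  count(depth=3)
    count(depth=2)
      count(depth=1)
        count(depth=0)
        -> return 1
        count(depth=0)
        -> return 1
      -> return 5
      count(depth=1) -> return 5  (same call as traced above)
    -> return 13
    count(depth=2) -> return 13  (same call as traced above)
  -> return 29
  count(depth=3) -> return 29  (same call as traced above)
-> return 61

Final answer: 61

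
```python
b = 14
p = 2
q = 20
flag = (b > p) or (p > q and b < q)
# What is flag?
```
Trace:
  b=14
  b=14, p=2
  b=14, p=2, q=20
  b=14, p=2, q=20, flag=True

Final answer: True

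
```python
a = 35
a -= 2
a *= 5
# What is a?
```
Trace:
  a=35
  a=33
  a=165

Final answer: 165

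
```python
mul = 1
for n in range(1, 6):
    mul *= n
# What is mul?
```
Trace:
  mul=1
  mul=1, n=1
  mul=2, n=2
  mul=6, n=3
  mul=24, n=4
  mul=120, n=5

Final answer: 120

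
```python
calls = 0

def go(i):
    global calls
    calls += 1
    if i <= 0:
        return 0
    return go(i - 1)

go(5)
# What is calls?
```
Call trace:
go(i=5)
  go(i=4)
    go(i=3)
      go(i=2)
        go(i=1)
          go(i=0)
          -> return 0
        -> return 0
      -> return 0
    -> return 0
  -> return 0
-> return 0

calls is incremented once per call. go is entered once for each i = 5, 4, 3, 2, 1, 0 (the i <= 0 call returns without recursing), i.e. 5 + 1 calls.
calls = 6

Final answer: 6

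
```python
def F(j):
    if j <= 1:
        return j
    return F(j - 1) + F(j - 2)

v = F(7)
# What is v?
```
Call trace (a repeated sub-call is expanded the first time; later identical calls just restate its return value):
F(j=7)
  F(j=6)
    F(j=5)
      F(j=4)
        F(j=3)
          F(j=2)
            F(j=1)
            -> return 1
            F(j=0)
            -> return 0
          -> return 1
          F(j=1)
          -> return 1
        -> return 2
        F(j=2) -> return 1  (same call as traced above)
      -> return 3
      F(j=3) -> return 2  (same call as traced above)
    -> return 5
    F(j=4) -> return 3  (same call as traced above)
  -> return 8
  F(j=5) -> return 5  (same call as traced above)
-> return 13

Final answer: 13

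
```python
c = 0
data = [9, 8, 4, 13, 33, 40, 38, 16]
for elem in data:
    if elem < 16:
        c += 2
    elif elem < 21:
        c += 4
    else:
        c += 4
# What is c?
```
Trace:
  c=0
  c=2, elem=9
  c=4, elem=8
  c=6, elem=4
  c=8, elem=13
  c=12, elem=33
  c=16, elem=40
  c=20, elem=38
  c=24, elem=16

Final answer: 24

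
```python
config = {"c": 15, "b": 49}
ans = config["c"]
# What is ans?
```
Trace:
  config={'c': 15, 'b': 49}
  config={'c': 15, 'b': 49}, ans=15

Final answer: 15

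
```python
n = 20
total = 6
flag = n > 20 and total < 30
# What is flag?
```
Trace:
  n=20
  n=20, total=6
  n=20, total=6, flag=False

Final answer: False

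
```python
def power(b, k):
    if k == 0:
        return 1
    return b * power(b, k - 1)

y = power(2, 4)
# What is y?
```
Call trace:
power(b=2, k=4)
  power(b=2, k=3)
    power(b=2, k=2)
      power(b=2, k=1)
        power(b=2, k=0)
        -> return 1
      -> return 2
    -> return 4
  -> return 8
-> return 16

Final answer: 16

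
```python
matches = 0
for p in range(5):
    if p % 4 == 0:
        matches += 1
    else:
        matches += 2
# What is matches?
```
Trace:
  matches=0
  matches=1, p=0
  matches=3, p=1
  matches=5, p=2
  matches=7, p=3
  matches=8, p=4

Final answer: 8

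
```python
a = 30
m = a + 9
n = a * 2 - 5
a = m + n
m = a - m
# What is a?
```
Trace:
  a=30
  a=30, m=39
  a=30, m=39, n=55
  a=94, m=39, n=55
  a=94, m=55, n=55

Final answer: 94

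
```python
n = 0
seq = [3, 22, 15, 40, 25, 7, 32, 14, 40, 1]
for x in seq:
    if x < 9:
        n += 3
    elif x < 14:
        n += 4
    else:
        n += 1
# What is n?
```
Trace:
  n=0
  n=3, x=3
  n=4, x=22
  n=5, x=15
  n=6, x=40
  n=7, x=25
  n=10, x=7
  n=11, x=32
  n=12, x=14
  n=13, x=40
  n=16, x=1

Final answer: 16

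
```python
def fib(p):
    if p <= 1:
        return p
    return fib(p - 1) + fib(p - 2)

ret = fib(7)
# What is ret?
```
Call trace (a repeated sub-call is expanded the first time; later identical calls just restate its return value):
fib(p=7)
  fib(p=6)
    fib(p=5)
      fib(p=4)
        fib(p=3)
          fib(p=2)
            fib(p=1)
            -> return 1
            fib(p=0)
            -> return 0
          -> return 1
          fib(p=1)
          -> return 1
        -> return 2
        fib(p=2) -> return 1  (same call as traced above)
      -> return 3
      fib(p=3) -> return 2  (same call as traced above)
    -> return 5
    fib(p=4) -> return 3  (same call as traced above)
  -> return 8
  fib(p=5) -> return 5  (same call as traced above)
-> return 13

Final answer: 13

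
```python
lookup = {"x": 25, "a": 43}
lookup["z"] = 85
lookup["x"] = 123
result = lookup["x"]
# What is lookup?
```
Trace:
  lookup={'x': 25, 'a': 43}
  lookup={'x': 25, 'a': 43, 'z': 85}
  lookup={'x': 123, 'a': 43, 'z': 85}
  lookup={'x': 123, 'a': 43, 'z': 85}, result=123

Final answer: {'x': 123, 'a': 43, 'z': 85}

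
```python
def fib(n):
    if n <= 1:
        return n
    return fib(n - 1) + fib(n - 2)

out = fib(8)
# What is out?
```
Call trace (a repeated sub-call is expanded the first time; later identical calls just restate its return value):
fib(n=8)
  fib(n=7)
    fib(n=6)
      fib(n=5)
        fib(n=4)
          fib(n=3)
            fib(n=2)
              fib(n=1)
              -> return 1
              fib(n=0)
              -> return 0
            -> return 1
            fib(n=1)
            -> return 1
          -> return 2
          fib(n=2) -> return 1  (same call as traced above)
        -> return 3
        fib(n=3) -> return 2  (same call as traced above)
      -> return 5
      fib(n=4) -> return 3  (same call as traced above)
    -> return 8
    fib(n=5) -> return 5  (same call as traced above)
  -> return 13
  fib(n=6) -> return 8  (same call as traced above)
-> return 21

Final answer: 21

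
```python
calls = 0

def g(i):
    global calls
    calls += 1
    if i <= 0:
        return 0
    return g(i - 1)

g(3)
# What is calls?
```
Call trace:
g(i=3)
  g(i=2)
    g(i=1)
      g(i=0)
      -> return 0
    -> return 0
  -> return 0
-> return 0

calls is incremented once per call. g is entered once for each i = 3, 2, 1, 0 (the i <= 0 call returns without recursing), i.e. 3 + 1 calls.
calls = 4

Final answer: 4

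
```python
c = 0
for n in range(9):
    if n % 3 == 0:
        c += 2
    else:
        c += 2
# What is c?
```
Trace:
  c=0
  c=2, n=0
  c=4, n=1
  c=6, n=2
  c=8, n=3
  c=10, n=4
  c=12, n=5
  c=14, n=6
  c=16, n=7
  c=18, n=8

Final answer: 18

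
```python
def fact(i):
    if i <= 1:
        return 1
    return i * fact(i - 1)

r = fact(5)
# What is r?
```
Call trace:
fact(i=5)
  fact(i=4)
    fact(i=3)
      fact(i=2)
        fact(i=1)
        -> return 1
      -> return 2
    -> return 6
  -> return 24
-> return 120

Final answer: 120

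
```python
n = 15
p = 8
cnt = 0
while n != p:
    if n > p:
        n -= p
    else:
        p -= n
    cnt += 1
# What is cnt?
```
Trace:
  n=15
  n=15, p=8
  n=15, p=8, cnt=0
  n=7, p=8, cnt=1
  n=7, p=1, cnt=2
  n=6, p=1, cnt=3
  n=5, p=1, cnt=4
  n=4, p=1, cnt=5
  n=3, p=1, cnt=6
  n=2, p=1, cnt=7
  n=1, p=1, cnt=8

Final answer: 8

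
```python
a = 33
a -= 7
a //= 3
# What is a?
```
Trace:
  a=33
  a=26
  a=8

Final answer: 8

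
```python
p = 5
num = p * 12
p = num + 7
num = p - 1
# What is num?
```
Trace:
  p=5
  p=5, num=60
  p=67, num=60
  p=67, num=66

Final answer: 66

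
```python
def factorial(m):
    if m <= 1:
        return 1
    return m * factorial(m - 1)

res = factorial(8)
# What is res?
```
Call trace:
factorial(m=8)
  factorial(m=7)
    factorial(m=6)
      factorial(m=5)
        factorial(m=4)
          factorial(m=3)
            factorial(m=2)
              factorial(m=1)
              -> return 1
            -> return 2
          -> return 6
        -> return 24
      -> return 120
    -> return 720
  -> return 5040
-> return 40320

Final answer: 40320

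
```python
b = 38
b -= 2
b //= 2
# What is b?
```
Trace:
  b=38
  b=36
  b=18

Final answer: 18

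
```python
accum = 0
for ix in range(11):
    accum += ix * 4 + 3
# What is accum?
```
Trace:
  accum=0
  accum=3, ix=0
  accum=10, ix=1
  accum=21, ix=2
  accum=36, ix=3
  accum=55, ix=4
  accum=78, ix=5
  accum=105, ix=6
  accum=136, ix=7
  accum=171, ix=8
  accum=210, ix=9
  accum=253, ix=10

Final answer: 253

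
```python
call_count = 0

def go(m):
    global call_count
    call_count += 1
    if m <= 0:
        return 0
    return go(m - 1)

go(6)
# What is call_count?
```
Call trace:
go(m=6)
  go(m=5)
    go(m=4)
      go(m=3)
        go(m=2)
          go(m=1)
            go(m=0)
            -> return 0
          -> return 0
        -> return 0
      -> return 0
    -> return 0
  -> return 0
-> return 0

call_count is incremented once per call. go is entered once for each m = 6, 5, 4, 3, 2, 1, 0 (the m <= 0 call returns without recursing), i.e. 6 + 1 calls.
call_count = 7

Final answer: 7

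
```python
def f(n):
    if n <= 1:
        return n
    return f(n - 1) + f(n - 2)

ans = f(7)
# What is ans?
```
Call trace (a repeated sub-call is expanded the first time; later identical calls just restate its return value):
f(n=7)
  f(n=6)
    f(n=5)
      f(n=4)
        f(n=3)
          f(n=2)
            f(n=1)
            -> return 1
            f(n=0)
            -> return 0
          -> return 1
          f(n=1)
          -> return 1
        -> return 2
        f(n=2) -> return 1  (same call as traced above)
      -> return 3
      f(n=3) -> return 2  (same call as traced above)
    -> return 5
    f(n=4) -> return 3  (same call as traced above)
  -> return 8
  f(n=5) -> return 5  (same call as traced above)
-> return 13

Final answer: 13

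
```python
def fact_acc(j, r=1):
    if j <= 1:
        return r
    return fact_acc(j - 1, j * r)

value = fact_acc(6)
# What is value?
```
Call trace:
fact_acc(j=6, r=1)
  fact_acc(j=5, r=6)
    fact_acc(j=4, r=30)
      fact_acc(j=3, r=120)
        fact_acc(j=2, r=360)
          fact_acc(j=1, r=720)
          -> return 720
        -> return 720
      -> return 720
    -> return 720
  -> return 720
-> return 720

Final answer: 720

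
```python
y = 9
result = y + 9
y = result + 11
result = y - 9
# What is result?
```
Trace:
  y=9
  y=9, result=18
  y=29, result=18
  y=29, result=20

Final answer: 20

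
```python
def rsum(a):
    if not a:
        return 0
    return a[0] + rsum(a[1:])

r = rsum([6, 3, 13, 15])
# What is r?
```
Call trace:
rsum(a=[6, 3, 13, 15])
  rsum(a=[3, 13, 15])
    rsum(a=[13, 15])
      rsum(a=[15])
        rsum(a=[])
        -> return 0
      -> return 15
    -> return 28
  -> return 31
-> return 37

Final answer: 37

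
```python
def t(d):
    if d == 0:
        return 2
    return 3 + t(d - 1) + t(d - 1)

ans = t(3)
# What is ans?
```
Call trace (a repeated sub-call is expanded the first time; later identical calls just restate its return value):
t(d=3)
  t(d=2)
    t(d=1)
      t(d=0)
      -> return 2
      t(d=0)
      -> return 2
    -> return 7
    t(d=1) -> return 7  (same call as traced above)
  -> return 17
  t(d=2) -> return 17  (same call as traced above)
-> return 37

Final answer: 37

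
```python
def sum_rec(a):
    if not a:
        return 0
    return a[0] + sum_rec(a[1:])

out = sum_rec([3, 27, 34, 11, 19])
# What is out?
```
Call trace:
sum_rec(a=[3, 27, 34, 11, 19])
  sum_rec(a=[27, 34, 11, 19])
    sum_rec(a=[34, 11, 19])
      sum_rec(a=[11, 19])
        sum_rec(a=[19])
          sum_rec(a=[])
          -> return 0
        -> return 19
      -> return 30
    -> return 64
  -> return 91
-> return 94

Final answer: 94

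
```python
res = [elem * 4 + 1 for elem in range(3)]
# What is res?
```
Trace:
  elem=0
  elem=1
  elem=2
  res=[1, 5, 9]

Final answer: [1, 5, 9]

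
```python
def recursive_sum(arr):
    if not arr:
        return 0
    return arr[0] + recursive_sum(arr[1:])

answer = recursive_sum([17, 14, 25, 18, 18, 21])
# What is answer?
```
Call trace:
recursive_sum(arr=[17, 14, 25, 18, 18, 21])
  recursive_sum(arr=[14, 25, 18, 18, 21])
    recursive_sum(arr=[25, 18, 18, 21])
      recursive_sum(arr=[18, 18, 21])
        recursive_sum(arr=[18, 21])
          recursive_sum(arr=[21])
            recursive_sum(arr=[])
            -> return 0
          -> return 21
        -> return 39
      -> return 57
    -> return 82
  -> return 96
-> return 113

Final answer: 113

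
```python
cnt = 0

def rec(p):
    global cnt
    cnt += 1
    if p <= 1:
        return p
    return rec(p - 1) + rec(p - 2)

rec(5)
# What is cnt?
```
Call trace (a repeated sub-call is expanded the first time; later identical calls just restate its return value):
rec(p=5)
  rec(p=4)
    rec(p=3)
      rec(p=2)
        rec(p=1)
        -> return 1
        rec(p=0)
        -> return 0
      -> return 1
      rec(p=1)
      -> return 1
    -> return 2
    rec(p=2) -> return 1  (same call as traced above)
  -> return 3
  rec(p=3) -> return 2  (same call as traced above)
-> return 5

cnt is incremented once per call, so count the calls in each subtree. Let C(p) = number of calls made by rec(p).
C(0) = C(1) = 1 (base case, no recursion); C(p) = 1 + C(p - 1) + C(p - 2) otherwise.
C(2) = 1 + C(1) + C(0) = 1 + 1 + 1 = 3
C(3) = 1 + C(2) + C(1) = 1 + 3 + 1 = 5
C(4) = 1 + C(3) + C(2) = 1 + 5 + 3 = 9
C(5) = 1 + C(4) + C(3) = 1 + 9 + 5 = 15
cnt = C(5) = 15

Final answer: 15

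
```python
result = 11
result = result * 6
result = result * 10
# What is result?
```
Trace:
  result=11
  result=66
  result=660

Final answer: 660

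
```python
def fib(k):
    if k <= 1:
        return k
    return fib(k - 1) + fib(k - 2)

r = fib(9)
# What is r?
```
Call trace (a repeated sub-call is expanded the first time; later identical calls just restate its return value):
fib(k=9)
  fib(k=8)
    fib(k=7)
      fib(k=6)
        fib(k=5)
          fib(k=4)
            fib(k=3)
              fib(k=2)
                fib(k=1)
                -> return 1
                fib(k=0)
                -> return 0
              -> return 1
              fib(k=1)
              -> return 1
            -> return 2
            fib(k=2) -> return 1  (same call as traced above)
          -> return 3
          fib(k=3) -> return 2  (same call as traced above)
        -> return 5
        fib(k=4) -> return 3  (same call as traced above)
      -> return 8
      fib(k=5) -> return 5  (same call as traced above)
    -> return 13
    fib(k=6) -> return 8  (same call as traced above)
  -> return 21
  fib(k=7) -> return 13  (same call as traced above)
-> return 34

Final answer: 34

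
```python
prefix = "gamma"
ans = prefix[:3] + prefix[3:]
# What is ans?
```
Trace:
  prefix='gamma'
  prefix='gamma', ans='gamma'

Final answer: 'gamma'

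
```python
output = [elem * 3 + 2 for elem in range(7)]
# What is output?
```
Trace:
  elem=0
  elem=1
  elem=2
  elem=3
  elem=4
  elem=5
  elem=6
  output=[2, 5, 8, 11, 14, 17, 20]

Final answer: [2, 5, 8, 11, 14, 17, 20]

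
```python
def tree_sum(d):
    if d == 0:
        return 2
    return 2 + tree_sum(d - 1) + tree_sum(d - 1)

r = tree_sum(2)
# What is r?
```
Call trace (a repeated sub-call is expanded the first time; later identical calls just restate its return value):
tree_sum(d=2)
  tree_sum(d=1)
    tree_sum(d=0)
    -> return 2
    tree_sum(d=0)
    -> return 2
  -> return 6
  tree_sum(d=1) -> return 6  (same call as traced above)
-> return 14

Final answer: 14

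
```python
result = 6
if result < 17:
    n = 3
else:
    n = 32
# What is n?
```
Trace:
  result=6
  result=6, n=3

Final answer: 3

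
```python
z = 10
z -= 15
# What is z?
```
Trace:
  z=10
  z=-5

Final answer: -5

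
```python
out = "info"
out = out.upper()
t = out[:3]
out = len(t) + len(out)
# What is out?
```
Trace:
  out='info'
  out='INFO'
  out='INFO', t='INF'
  out=7, t='INF'

Final answer: 7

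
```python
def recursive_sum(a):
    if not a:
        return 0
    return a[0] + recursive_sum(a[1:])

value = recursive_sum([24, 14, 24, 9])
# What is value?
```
Call trace:
recursive_sum(a=[24, 14, 24, 9])
  recursive_sum(a=[14, 24, 9])
    recursive_sum(a=[24, 9])
      recursive_sum(a=[9])
        recursive_sum(a=[])
        -> return 0
      -> return 9
    -> return 33
  -> return 47
-> return 71

Final answer: 71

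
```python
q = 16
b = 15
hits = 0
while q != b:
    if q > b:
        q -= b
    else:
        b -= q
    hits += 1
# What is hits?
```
Trace:
  q=16
  q=16, b=15
  q=16, b=15, hits=0
  q=1, b=15, hits=1
  q=1, b=14, hits=2
  q=1, b=13, hits=3
  q=1, b=12, hits=4
  q=1, b=11, hits=5
  q=1, b=10, hits=6
  q=1, b=9, hits=7
  q=1, b=8, hits=8
  q=1, b=7, hits=9
  q=1, b=6, hits=10
  q=1, b=5, hits=11
  q=1, b=4, hits=12
  q=1, b=3, hits=13
  q=1, b=2, hits=14
  q=1, b=1, hits=15

Final answer: 15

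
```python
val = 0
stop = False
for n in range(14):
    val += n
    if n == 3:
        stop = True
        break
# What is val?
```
Trace:
  val=0
  val=0, stop=False
  val=0, stop=False, n=0
  val=1, stop=False, n=1
  val=3, stop=False, n=2
  val=6, stop=True, n=3

Final answer: 6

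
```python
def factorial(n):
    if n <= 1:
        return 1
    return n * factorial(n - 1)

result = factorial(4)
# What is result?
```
Call trace:
factorial(n=4)
  factorial(n=3)
    factorial(n=2)
      factorial(n=1)
      -> return 1
    -> return 2
  -> return 6
-> return 24

Final answer: 24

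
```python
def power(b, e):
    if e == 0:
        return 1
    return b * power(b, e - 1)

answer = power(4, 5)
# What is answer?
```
Call trace:
power(b=4, e=5)
  power(b=4, e=4)
    power(b=4, e=3)
      power(b=4, e=2)
        power(b=4, e=1)
          power(b=4, e=0)
          -> return 1
        -> return 4
      -> return 16
    -> return 64
  -> return 256
-> return 1024

Final answer: 1024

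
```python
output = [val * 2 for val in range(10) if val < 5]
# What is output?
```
Trace:
  val=0
  val=1
  val=2
  val=3
  val=4
  val=5
  val=6
  val=7
  val=8
  val=9
  output=[0, 2, 4, 6, 8]

Final answer: [0, 2, 4, 6, 8]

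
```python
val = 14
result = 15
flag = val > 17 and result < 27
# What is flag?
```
Trace:
  val=14
  val=14, result=15
  val=14, result=15, flag=False

Final answer: False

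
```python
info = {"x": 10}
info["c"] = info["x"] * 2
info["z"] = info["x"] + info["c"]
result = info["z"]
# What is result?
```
Trace:
  info={'x': 10}
  info={'x': 10, 'c': 20}
  info={'x': 10, 'c': 20, 'z': 30}
  info={'x': 10, 'c': 20, 'z': 30}, result=30

Final answer: 30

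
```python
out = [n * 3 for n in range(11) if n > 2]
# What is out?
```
Trace:
  n=0
  n=1
  n=2
  n=3
  n=4
  n=5
  n=6
  n=7
  n=8
  n=9
  n=10
  out=[9, 12, 15, 18, 21, 24, 27, 30]

Final answer: [9, 12, 15, 18, 21, 24, 27, 30]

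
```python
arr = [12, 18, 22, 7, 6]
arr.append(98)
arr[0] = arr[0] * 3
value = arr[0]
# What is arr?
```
Trace:
  arr=[12, 18, 22, 7, 6]
  arr=[12, 18, 22, 7, 6, 98]
  arr=[36, 18, 22, 7, 6, 98]
  arr=[36, 18, 22, 7, 6, 98], value=36

Final answer: [36, 18, 22, 7, 6, 98]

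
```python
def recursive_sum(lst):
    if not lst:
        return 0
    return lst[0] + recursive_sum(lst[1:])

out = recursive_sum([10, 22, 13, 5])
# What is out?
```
Call trace:
recursive_sum(lst=[10, 22, 13, 5])
  recursive_sum(lst=[22, 13, 5])
    recursive_sum(lst=[13, 5])
      recursive_sum(lst=[5])
        recursive_sum(lst=[])
        -> return 0
      -> return 5
    -> return 18
  -> return 40
-> return 50

Final answer: 50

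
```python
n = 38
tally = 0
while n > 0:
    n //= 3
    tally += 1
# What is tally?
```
Trace:
  n=38
  n=38, tally=0
  n=12, tally=1
  n=4, tally=2
  n=1, tally=3
  n=0, tally=4

Final answer: 4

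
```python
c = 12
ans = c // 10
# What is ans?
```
Trace:
  c=12
  c=12, ans=1

Final answer: 1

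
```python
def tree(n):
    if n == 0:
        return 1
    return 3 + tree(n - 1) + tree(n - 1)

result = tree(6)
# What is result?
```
Call trace (a repeated sub-call is expanded the first time; later identical calls just restate its return value):
tree(n=6)
  tree(n=5)
    tree(n=4)
      tree(n=3)
        tree(n=2)
          tree(n=1)
            tree(n=0)
            -> return 1
            tree(n=0)
            -> return 1
          -> return 5
          tree(n=1) -> return 5  (same call as traced above)
        -> return 13
        tree(n=2) -> return 13  (same call as traced above)
      -> return 29
      tree(n=3) -> return 29  (same call as traced above)
    -> return 61
    tree(n=4) -> return 61  (same call as traced above)
  -> return 125
  tree(n=5) -> return 125  (same call as traced above)
-> return 253

Final answer: 253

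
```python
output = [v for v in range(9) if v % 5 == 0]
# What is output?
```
Trace:
  v=0
  v=1
  v=2
  v=3
  v=4
  v=5
  v=6
  v=7
  v=8
  output=[0, 5]

Final answer: [0, 5]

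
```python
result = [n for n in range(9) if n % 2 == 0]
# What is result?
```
Trace:
  n=0
  n=1
  n=2
  n=3
  n=4
  n=5
  n=6
  n=7
  n=8
  result=[0, 2, 4, 6, 8]

Final answer: [0, 2, 4, 6, 8]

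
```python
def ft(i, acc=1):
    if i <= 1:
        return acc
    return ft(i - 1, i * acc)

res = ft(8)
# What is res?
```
Call trace:
ft(i=8, acc=1)
  ft(i=7, acc=8)
    ft(i=6, acc=56)
      ft(i=5, acc=336)
        ft(i=4, acc=1680)
          ft(i=3, acc=6720)
            ft(i=2, acc=20160)
              ft(i=1, acc=40320)
              -> return 40320
            -> return 40320
          -> return 40320
        -> return 40320
      -> return 40320
    -> return 40320
  -> return 40320
-> return 40320

Final answer: 40320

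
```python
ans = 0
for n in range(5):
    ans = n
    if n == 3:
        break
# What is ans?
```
Trace:
  ans=0
  ans=0, n=0
  ans=1, n=1
  ans=2, n=2
  ans=3, n=3

Final answer: 3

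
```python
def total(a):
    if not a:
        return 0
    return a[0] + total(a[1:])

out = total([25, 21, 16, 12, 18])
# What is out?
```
Call trace:
total(a=[25, 21, 16, 12, 18])
  total(a=[21, 16, 12, 18])
    total(a=[16, 12, 18])
      total(a=[12, 18])
        total(a=[18])
          total(a=[])
          -> return 0
        -> return 18
      -> return 30
    -> return 46
  -> return 67
-> return 92

Final answer: 92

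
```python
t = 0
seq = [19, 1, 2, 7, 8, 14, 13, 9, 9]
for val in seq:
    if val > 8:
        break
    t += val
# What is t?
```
Trace:
  t=0
  t=0, val=19

Final answer: 0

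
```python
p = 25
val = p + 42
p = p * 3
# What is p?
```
Trace:
  p=25
  p=25, val=67
  p=75, val=67

Final answer: 75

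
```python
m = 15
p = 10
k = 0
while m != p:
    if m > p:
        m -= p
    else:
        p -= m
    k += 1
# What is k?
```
Trace:
  m=15
  m=15, p=10
  m=15, p=10, k=0
  m=5, p=10, k=1
  m=5, p=5, k=2

Final answer: 2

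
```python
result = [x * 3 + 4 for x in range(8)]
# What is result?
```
Trace:
  x=0
  x=1
  x=2
  x=3
  x=4
  x=5
  x=6
  x=7
  result=[4, 7, 10, 13, 16, 19, 22, 25]

Final answer: [4, 7, 10, 13, 16, 19, 22, 25]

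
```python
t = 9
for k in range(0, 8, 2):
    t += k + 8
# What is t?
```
Trace:
  t=9
  t=17, k=0
  t=27, k=2
  t=39, k=4
  t=53, k=6

Final answer: 53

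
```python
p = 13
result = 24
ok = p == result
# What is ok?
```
Trace:
  p=13
  p=13, result=24
  p=13, result=24, ok=False

Final answer: False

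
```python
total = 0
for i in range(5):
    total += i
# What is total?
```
Trace:
  total=0
  total=0, i=0
  total=1, i=1
  total=3, i=2
  total=6, i=3
  total=10, i=4

Final answer: 10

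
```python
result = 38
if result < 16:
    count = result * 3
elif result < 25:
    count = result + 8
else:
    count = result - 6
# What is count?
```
Trace:
  result=38
  result=38, count=32

Final answer: 32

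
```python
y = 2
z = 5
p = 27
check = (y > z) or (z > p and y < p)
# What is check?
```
Trace:
  y=2
  y=2, z=5
  y=2, z=5, p=27
  y=2, z=5, p=27, check=False

Final answer: False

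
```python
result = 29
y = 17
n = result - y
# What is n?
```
Trace:
  result=29
  result=29, y=17
  result=29, y=17, n=12

Final answer: 12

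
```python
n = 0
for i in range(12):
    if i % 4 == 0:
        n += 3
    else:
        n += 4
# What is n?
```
Trace:
  n=0
  n=3, i=0
  n=7, i=1
  n=11, i=2
  n=15, i=3
  n=18, i=4
  n=22, i=5
  n=26, i=6
  n=30, i=7
  n=33, i=8
  n=37, i=9
  n=41, i=10
  n=45, i=11

Final answer: 45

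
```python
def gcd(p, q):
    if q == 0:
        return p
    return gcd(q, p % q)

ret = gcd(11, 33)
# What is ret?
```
Call trace:
gcd(p=11, q=33)
  gcd(p=33, q=11)
    gcd(p=11, q=0)
    -> return 11
  -> return 11
-> return 11

Final answer: 11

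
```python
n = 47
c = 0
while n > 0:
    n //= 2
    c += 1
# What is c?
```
Trace:
  n=47
  n=47, c=0
  n=23, c=1
  n=11, c=2
  n=5, c=3
  n=2, c=4
  n=1, c=5
  n=0, c=6

Final answer: 6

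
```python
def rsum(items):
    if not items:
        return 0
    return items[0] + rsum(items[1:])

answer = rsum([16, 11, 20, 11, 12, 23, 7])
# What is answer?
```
Call trace:
rsum(items=[16, 11, 20, 11, 12, 23, 7])
  rsum(items=[11, 20, 11, 12, 23, 7])
    rsum(items=[20, 11, 12, 23, 7])
      rsum(items=[11, 12, 23, 7])
        rsum(items=[12, 23, 7])
          rsum(items=[23, 7])
            rsum(items=[7])
              rsum(items=[])
              -> return 0
            -> return 7
          -> return 30
        -> return 42
      -> return 53
    -> return 73
  -> return 84
-> return 100

Final answer: 100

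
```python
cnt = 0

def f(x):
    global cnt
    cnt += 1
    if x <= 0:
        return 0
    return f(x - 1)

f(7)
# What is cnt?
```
Call trace:
f(x=7)
  f(x=6)
    f(x=5)
      f(x=4)
        f(x=3)
          f(x=2)
            f(x=1)
              f(x=0)
              -> return 0
            -> return 0
          -> return 0
        -> return 0
      -> return 0
    -> return 0
  -> return 0
-> return 0

cnt is incremented once per call. f is entered once for each x = 7, 6, 5, 4, 3, 2, 1, 0 (the x <= 0 call returns without recursing), i.e. 7 + 1 calls.
cnt = 8

Final answer: 8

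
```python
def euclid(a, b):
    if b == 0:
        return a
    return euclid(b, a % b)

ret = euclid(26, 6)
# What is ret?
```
Call trace:
euclid(a=26, b=6)
  euclid(a=6, b=2)
    euclid(a=2, b=0)
    -> return 2
  -> return 2
-> return 2

Final answer: 2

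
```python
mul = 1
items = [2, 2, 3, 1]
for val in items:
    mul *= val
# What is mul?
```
Trace:
  mul=1
  mul=2, val=2
  mul=4, val=2
  mul=12, val=3
  mul=12, val=1

Final answer: 12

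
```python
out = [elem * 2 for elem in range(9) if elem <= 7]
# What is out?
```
Trace:
  elem=0
  elem=1
  elem=2
  elem=3
  elem=4
  elem=5
  elem=6
  elem=7
  elem=8
  out=[0, 2, 4, 6, 8, 10, 12, 14]

Final answer: [0, 2, 4, 6, 8, 10, 12, 14]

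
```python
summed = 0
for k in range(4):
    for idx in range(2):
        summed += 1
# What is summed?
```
Trace:
  summed=0
  summed=1, k=0, idx=0
  summed=2, k=0, idx=1
  summed=3, k=1, idx=0
  summed=4, k=1, idx=1
  summed=5, k=2, idx=0
  summed=6, k=2, idx=1
  summed=7, k=3, idx=0
  summed=8, k=3, idx=1

Final answer: 8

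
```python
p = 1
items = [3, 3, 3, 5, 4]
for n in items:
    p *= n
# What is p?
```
Trace:
  p=1
  p=3, n=3
  p=9, n=3
  p=27, n=3
  p=135, n=5
  p=540, n=4

Final answer: 540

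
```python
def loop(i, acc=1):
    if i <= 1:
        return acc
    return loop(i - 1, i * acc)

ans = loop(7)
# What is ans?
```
Call trace:
loop(i=7, acc=1)
  loop(i=6, acc=7)
    loop(i=5, acc=42)
      loop(i=4, acc=210)
        loop(i=3, acc=840)
          loop(i=2, acc=2520)
            loop(i=1, acc=5040)
            -> return 5040
          -> return 5040
        -> return 5040
      -> return 5040
    -> return 5040
  -> return 5040
-> return 5040

Final answer: 5040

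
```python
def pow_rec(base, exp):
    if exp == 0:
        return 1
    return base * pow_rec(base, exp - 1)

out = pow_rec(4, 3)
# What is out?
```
Call trace:
pow_rec(base=4, exp=3)
  pow_rec(base=4, exp=2)
    pow_rec(base=4, exp=1)
      pow_rec(base=4, exp=0)
      -> return 1
    -> return 4
  -> return 16
-> return 64

Final answer: 64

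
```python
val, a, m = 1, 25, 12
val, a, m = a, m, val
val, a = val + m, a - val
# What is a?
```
Trace:
  val=1, a=25, m=12
  val=25, a=12, m=1
  val=26, a=-13, m=1

Final answer: -13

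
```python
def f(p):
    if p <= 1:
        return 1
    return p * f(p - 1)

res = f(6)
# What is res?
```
Call trace:
f(p=6)
  f(p=5)
    f(p=4)
      f(p=3)
        f(p=2)
          f(p=1)
          -> return 1
        -> return 2
      -> return 6
    -> return 24
  -> return 120
-> return 720

Final answer: 720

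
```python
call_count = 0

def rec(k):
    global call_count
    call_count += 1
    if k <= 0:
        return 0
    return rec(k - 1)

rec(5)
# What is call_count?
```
Call trace:
rec(k=5)
  rec(k=4)
    rec(k=3)
      rec(k=2)
        rec(k=1)
          rec(k=0)
          -> return 0
        -> return 0
      -> return 0
    -> return 0
  -> return 0
-> return 0

call_count is incremented once per call. rec is entered once for each k = 5, 4, 3, 2, 1, 0 (the k <= 0 call returns without recursing), i.e. 5 + 1 calls.
call_count = 6

Final answer: 6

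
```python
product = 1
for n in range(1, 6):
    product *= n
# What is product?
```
Trace:
  product=1
  product=1, n=1
  product=2, n=2
  product=6, n=3
  product=24, n=4
  product=120, n=5

Final answer: 120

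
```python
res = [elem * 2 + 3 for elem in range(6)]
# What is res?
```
Trace:
  elem=0
  elem=1
  elem=2
  elem=3
  elem=4
  elem=5
  res=[3, 5, 7, 9, 11, 13]

Final answer: [3, 5, 7, 9, 11, 13]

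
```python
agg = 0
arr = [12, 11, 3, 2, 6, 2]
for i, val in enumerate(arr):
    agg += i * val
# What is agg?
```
Trace:
  agg=0
  agg=0, i=0, val=12
  agg=11, i=1, val=11
  agg=17, i=2, val=3
  agg=23, i=3, val=2
  agg=47, i=4, val=6
  agg=57, i=5, val=2

Final answer: 57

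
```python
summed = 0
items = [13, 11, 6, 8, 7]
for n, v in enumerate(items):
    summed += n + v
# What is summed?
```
Trace:
  summed=0
  summed=13, n=0, v=13
  summed=25, n=1, v=11
  summed=33, n=2, v=6
  summed=44, n=3, v=8
  summed=55, n=4, v=7

Final answer: 55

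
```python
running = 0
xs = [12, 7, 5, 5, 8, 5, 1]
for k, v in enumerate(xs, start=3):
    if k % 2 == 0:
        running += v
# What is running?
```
Trace:
  running=0
  running=0, k=3, v=12
  running=7, k=4, v=7
  running=7, k=5, v=5
  running=12, k=6, v=5
  running=12, k=7, v=8
  running=17, k=8, v=5
  running=17, k=9, v=1

Final answer: 17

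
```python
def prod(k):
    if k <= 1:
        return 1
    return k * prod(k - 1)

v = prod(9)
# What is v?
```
Call trace:
prod(k=9)
  prod(k=8)
    prod(k=7)
      prod(k=6)
        prod(k=5)
          prod(k=4)
            prod(k=3)
              prod(k=2)
                prod(k=1)
                -> return 1
              -> return 2
            -> return 6
          -> return 24
        -> return 120
      -> return 720
    -> return 5040
  -> return 40320
-> return 362880

Final answer: 362880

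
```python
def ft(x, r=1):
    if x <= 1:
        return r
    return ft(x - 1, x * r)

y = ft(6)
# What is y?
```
Call trace:
ft(x=6, r=1)
  ft(x=5, r=6)
    ft(x=4, r=30)
      ft(x=3, r=120)
        ft(x=2, r=360)
          ft(x=1, r=720)
          -> return 720
        -> return 720
      -> return 720
    -> return 720
  -> return 720
-> return 720

Final answer: 720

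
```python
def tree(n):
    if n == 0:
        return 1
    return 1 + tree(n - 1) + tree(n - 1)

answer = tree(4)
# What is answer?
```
Call trace (a repeated sub-call is expanded the first time; later identical calls just restate its return value):
tree(n=4)
  tree(n=3)
    tree(n=2)
      tree(n=1)
        tree(n=0)
        -> return 1
        tree(n=0)
        -> return 1
      -> return 3
      tree(n=1) -> return 3  (same call as traced above)
    -> return 7
    tree(n=2) -> return 7  (same call as traced above)
  -> return 15
  tree(n=3) -> return 15  (same call as traced above)
-> return 31

Final answer: 31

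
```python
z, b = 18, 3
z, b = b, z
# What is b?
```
Trace:
  z=18, b=3
  z=3, b=18

Final answer: 18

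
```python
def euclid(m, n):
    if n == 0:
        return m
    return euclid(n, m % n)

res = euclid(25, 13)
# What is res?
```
Call trace:
euclid(m=25, n=13)
  euclid(m=13, n=12)
    euclid(m=12, n=1)
      euclid(m=1, n=0)
      -> return 1
    -> return 1
  -> return 1
-> return 1

Final answer: 1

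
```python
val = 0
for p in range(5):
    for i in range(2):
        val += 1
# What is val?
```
Trace:
  val=0
  val=1, p=0, i=0
  val=2, p=0, i=1
  val=3, p=1, i=0
  val=4, p=1, i=1
  val=5, p=2, i=0
  val=6, p=2, i=1
  val=7, p=3, i=0
  val=8, p=3, i=1
  val=9, p=4, i=0
  val=10, p=4, i=1

Final answer: 10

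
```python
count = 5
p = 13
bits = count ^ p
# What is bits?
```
Trace:
  count=5
  count=5, p=13
  count=5, p=13, bits=8

Final answer: 8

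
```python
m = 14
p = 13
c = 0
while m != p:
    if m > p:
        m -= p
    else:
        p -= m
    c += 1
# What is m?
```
Trace:
  m=14
  m=14, p=13
  m=14, p=13, c=0
  m=1, p=13, c=1
  m=1, p=12, c=2
  m=1, p=11, c=3
  m=1, p=10, c=4
  m=1, p=9, c=5
  m=1, p=8, c=6
  m=1, p=7, c=7
  m=1, p=6, c=8
  m=1, p=5, c=9
  m=1, p=4, c=10
  m=1, p=3, c=11
  m=1, p=2, c=12
  m=1, p=1, c=13

Final answer: 1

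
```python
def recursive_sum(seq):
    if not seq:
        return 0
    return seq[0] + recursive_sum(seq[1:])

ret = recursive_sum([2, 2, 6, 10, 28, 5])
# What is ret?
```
Call trace:
recursive_sum(seq=[2, 2, 6, 10, 28, 5])
  recursive_sum(seq=[2, 6, 10, 28, 5])
    recursive_sum(seq=[6, 10, 28, 5])
      recursive_sum(seq=[10, 28, 5])
        recursive_sum(seq=[28, 5])
          recursive_sum(seq=[5])
            recursive_sum(seq=[])
            -> return 0
          -> return 5
        -> return 33
      -> return 43
    -> return 49
  -> return 51
-> return 53

Final answer: 53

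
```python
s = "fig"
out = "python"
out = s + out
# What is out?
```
Trace:
  s='fig'
  s='fig', out='python'
  s='fig', out='figpython'

Final answer: 'figpython'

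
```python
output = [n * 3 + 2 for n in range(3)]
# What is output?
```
Trace:
  n=0
  n=1
  n=2
  output=[2, 5, 8]

Final answer: [2, 5, 8]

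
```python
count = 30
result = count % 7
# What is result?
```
Trace:
  count=30
  count=30, result=2

Final answer: 2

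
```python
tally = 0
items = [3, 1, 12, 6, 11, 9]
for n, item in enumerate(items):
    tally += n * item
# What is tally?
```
Trace:
  tally=0
  tally=0, n=0, item=3
  tally=1, n=1, item=1
  tally=25, n=2, item=12
  tally=43, n=3, item=6
  tally=87, n=4, item=11
  tally=132, n=5, item=9

Final answer: 132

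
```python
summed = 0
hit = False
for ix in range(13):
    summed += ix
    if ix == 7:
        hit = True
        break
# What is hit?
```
Trace:
  summed=0
  summed=0, hit=False
  summed=0, hit=False, ix=0
  summed=1, hit=False, ix=1
  summed=3, hit=False, ix=2
  summed=6, hit=False, ix=3
  summed=10, hit=False, ix=4
  summed=15, hit=False, ix=5
  summed=21, hit=False, ix=6
  summed=28, hit=True, ix=7

Final answer: True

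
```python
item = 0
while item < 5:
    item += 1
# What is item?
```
Trace:
  item=0
  item=1
  item=2
  item=3
  item=4
  item=5

Final answer: 5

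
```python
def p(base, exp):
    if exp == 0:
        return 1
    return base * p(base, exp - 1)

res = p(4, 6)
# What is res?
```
Call trace:
p(base=4, exp=6)
  p(base=4, exp=5)
    p(base=4, exp=4)
      p(base=4, exp=3)
        p(base=4, exp=2)
          p(base=4, exp=1)
            p(base=4, exp=0)
            -> return 1
          -> return 4
        -> return 16
      -> return 64
    -> return 256
  -> return 1024
-> return 4096

Final answer: 4096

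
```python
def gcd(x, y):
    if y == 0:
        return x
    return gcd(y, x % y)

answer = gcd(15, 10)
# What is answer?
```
Call trace:
gcd(x=15, y=10)
  gcd(x=10, y=5)
    gcd(x=5, y=0)
    -> return 5
  -> return 5
-> return 5

Final answer: 5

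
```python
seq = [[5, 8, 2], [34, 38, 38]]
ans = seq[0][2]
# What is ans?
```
Trace:
  seq=[[5, 8, 2], [34, 38, 38]]
  seq=[[5, 8, 2], [34, 38, 38]], ans=2

Final answer: 2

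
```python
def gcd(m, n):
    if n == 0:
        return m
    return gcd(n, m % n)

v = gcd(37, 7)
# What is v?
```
Call trace:
gcd(m=37, n=7)
  gcd(m=7, n=2)
    gcd(m=2, n=1)
      gcd(m=1, n=0)
      -> return 1
    -> return 1
  -> return 1
-> return 1

Final answer: 1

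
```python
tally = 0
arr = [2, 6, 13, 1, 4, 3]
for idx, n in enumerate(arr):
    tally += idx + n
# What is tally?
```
Trace:
  tally=0
  tally=2, idx=0, n=2
  tally=9, idx=1, n=6
  tally=24, idx=2, n=13
  tally=28, idx=3, n=1
  tally=36, idx=4, n=4
  tally=44, idx=5, n=3

Final answer: 44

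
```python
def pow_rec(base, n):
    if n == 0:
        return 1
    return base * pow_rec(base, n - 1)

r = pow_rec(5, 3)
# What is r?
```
Call trace:
pow_rec(base=5, n=3)
  pow_rec(base=5, n=2)
    pow_rec(base=5, n=1)
      pow_rec(base=5, n=0)
      -> return 1
    -> return 5
  -> return 25
-> return 125

Final answer: 125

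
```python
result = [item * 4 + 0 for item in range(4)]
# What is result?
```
Trace:
  item=0
  item=1
  item=2
  item=3
  result=[0, 4, 8, 12]

Final answer: [0, 4, 8, 12]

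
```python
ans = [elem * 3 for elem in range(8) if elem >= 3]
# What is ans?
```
Trace:
  elem=0
  elem=1
  elem=2
  elem=3
  elem=4
  elem=5
  elem=6
  elem=7
  ans=[9, 12, 15, 18, 21]

Final answer: [9, 12, 15, 18, 21]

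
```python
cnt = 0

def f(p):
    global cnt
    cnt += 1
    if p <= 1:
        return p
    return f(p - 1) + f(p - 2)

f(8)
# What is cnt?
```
Call trace (a repeated sub-call is expanded the first time; later identical calls just restate its return value):
f(p=8)
  f(p=7)
    f(p=6)
      f(p=5)
        f(p=4)
          f(p=3)
            f(p=2)
              f(p=1)
              -> return 1
              f(p=0)
              -> return 0
            -> return 1
            f(p=1)
            -> return 1
          -> return 2
          f(p=2) -> return 1  (same call as traced above)
        -> return 3
        f(p=3) -> return 2  (same call as traced above)
      -> return 5
      f(p=4) -> return 3  (same call as traced above)
    -> return 8
    f(p=5) -> return 5  (same call as traced above)
  -> return 13
  f(p=6) -> return 8  (same call as traced above)
-> return 21

cnt is incremented once per call, so count the calls in each subtree. Let C(p) = number of calls made by f(p).
C(0) = C(1) = 1 (base case, no recursion); C(p) = 1 + C(p - 1) + C(p - 2) otherwise.
C(2) = 1 + C(1) + C(0) = 1 + 1 + 1 = 3
C(3) = 1 + C(2) + C(1) = 1 + 3 + 1 = 5
C(4) = 1 + C(3) + C(2) = 1 + 5 + 3 = 9
C(5) = 1 + C(4) + C(3) = 1 + 9 + 5 = 15
C(6) = 1 + C(5) + C(4) = 1 + 15 + 9 = 25
C(7) = 1 + C(6) + C(5) = 1 + 25 + 15 = 41
C(8) = 1 + C(7) + C(6) = 1 + 41 + 25 = 67
cnt = C(8) = 67

Final answer: 67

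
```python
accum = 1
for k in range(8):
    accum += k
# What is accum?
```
Trace:
  accum=1
  accum=1, k=0
  accum=2, k=1
  accum=4, k=2
  accum=7, k=3
  accum=11, k=4
  accum=16, k=5
  accum=22, k=6
  accum=29, k=7

Final answer: 29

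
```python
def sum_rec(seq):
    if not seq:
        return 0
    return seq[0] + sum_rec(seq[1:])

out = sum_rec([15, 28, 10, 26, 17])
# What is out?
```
Call trace:
sum_rec(seq=[15, 28, 10, 26, 17])
  sum_rec(seq=[28, 10, 26, 17])
    sum_rec(seq=[10, 26, 17])
      sum_rec(seq=[26, 17])
        sum_rec(seq=[17])
          sum_rec(seq=[])
          -> return 0
        -> return 17
      -> return 43
    -> return 53
  -> return 81
-> return 96

Final answer: 96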